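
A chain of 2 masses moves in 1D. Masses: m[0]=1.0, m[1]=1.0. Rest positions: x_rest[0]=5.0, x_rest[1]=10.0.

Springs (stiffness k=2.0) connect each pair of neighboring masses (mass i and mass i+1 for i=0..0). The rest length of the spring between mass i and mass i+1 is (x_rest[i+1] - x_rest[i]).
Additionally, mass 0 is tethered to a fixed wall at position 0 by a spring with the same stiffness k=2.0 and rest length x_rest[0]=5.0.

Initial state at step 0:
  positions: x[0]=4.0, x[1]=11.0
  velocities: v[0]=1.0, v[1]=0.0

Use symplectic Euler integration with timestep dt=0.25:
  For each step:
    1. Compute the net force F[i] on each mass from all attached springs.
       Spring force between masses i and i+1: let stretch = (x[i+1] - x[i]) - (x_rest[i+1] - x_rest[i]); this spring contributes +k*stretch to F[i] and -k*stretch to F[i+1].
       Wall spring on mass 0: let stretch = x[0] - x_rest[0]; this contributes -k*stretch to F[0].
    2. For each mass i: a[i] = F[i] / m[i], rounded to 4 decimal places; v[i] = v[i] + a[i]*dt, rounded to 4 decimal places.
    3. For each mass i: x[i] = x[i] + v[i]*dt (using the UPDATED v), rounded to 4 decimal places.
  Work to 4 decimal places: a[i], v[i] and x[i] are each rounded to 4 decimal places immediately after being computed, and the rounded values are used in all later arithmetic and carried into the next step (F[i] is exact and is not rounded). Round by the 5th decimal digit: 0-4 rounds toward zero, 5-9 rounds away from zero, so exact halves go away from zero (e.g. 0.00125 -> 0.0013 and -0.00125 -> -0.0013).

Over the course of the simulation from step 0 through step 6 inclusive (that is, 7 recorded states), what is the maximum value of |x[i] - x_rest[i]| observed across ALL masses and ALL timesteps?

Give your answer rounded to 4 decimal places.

Answer: 1.6435

Derivation:
Step 0: x=[4.0000 11.0000] v=[1.0000 0.0000]
Step 1: x=[4.6250 10.7500] v=[2.5000 -1.0000]
Step 2: x=[5.4375 10.3594] v=[3.2500 -1.5625]
Step 3: x=[6.1856 9.9785] v=[2.9922 -1.5235]
Step 4: x=[6.6346 9.7485] v=[1.7959 -0.9200]
Step 5: x=[6.6435 9.7543] v=[0.0356 0.0231]
Step 6: x=[6.2108 9.9962] v=[-1.7308 0.9677]
Max displacement = 1.6435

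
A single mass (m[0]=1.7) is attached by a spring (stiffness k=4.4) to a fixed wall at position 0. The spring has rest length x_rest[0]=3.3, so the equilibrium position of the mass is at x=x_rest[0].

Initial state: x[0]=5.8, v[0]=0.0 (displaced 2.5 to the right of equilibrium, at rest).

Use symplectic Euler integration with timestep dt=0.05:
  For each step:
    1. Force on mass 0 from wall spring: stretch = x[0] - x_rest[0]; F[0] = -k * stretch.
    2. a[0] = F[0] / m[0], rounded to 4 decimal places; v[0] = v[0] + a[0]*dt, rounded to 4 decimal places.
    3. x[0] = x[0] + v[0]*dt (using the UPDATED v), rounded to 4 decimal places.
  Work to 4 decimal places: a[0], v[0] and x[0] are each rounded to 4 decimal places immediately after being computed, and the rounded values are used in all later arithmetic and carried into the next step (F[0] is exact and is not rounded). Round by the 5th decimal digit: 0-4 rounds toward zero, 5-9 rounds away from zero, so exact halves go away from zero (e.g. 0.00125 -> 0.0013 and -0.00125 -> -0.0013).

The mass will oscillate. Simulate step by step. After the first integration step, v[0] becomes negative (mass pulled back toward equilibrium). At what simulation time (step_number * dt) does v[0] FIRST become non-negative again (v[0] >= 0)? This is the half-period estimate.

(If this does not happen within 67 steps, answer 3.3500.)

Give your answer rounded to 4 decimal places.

Step 0: x=[5.8000] v=[0.0000]
Step 1: x=[5.7838] v=[-0.3235]
Step 2: x=[5.7516] v=[-0.6449]
Step 3: x=[5.7035] v=[-0.9622]
Step 4: x=[5.6398] v=[-1.2732]
Step 5: x=[5.5610] v=[-1.5760]
Step 6: x=[5.4676] v=[-1.8686]
Step 7: x=[5.3601] v=[-2.1491]
Step 8: x=[5.2393] v=[-2.4157]
Step 9: x=[5.1060] v=[-2.6667]
Step 10: x=[4.9610] v=[-2.9004]
Step 11: x=[4.8052] v=[-3.1154]
Step 12: x=[4.6397] v=[-3.3102]
Step 13: x=[4.4655] v=[-3.4836]
Step 14: x=[4.2838] v=[-3.6344]
Step 15: x=[4.0957] v=[-3.7617]
Step 16: x=[3.9025] v=[-3.8647]
Step 17: x=[3.7054] v=[-3.9427]
Step 18: x=[3.5056] v=[-3.9952]
Step 19: x=[3.3045] v=[-4.0218]
Step 20: x=[3.1034] v=[-4.0224]
Step 21: x=[2.9036] v=[-3.9970]
Step 22: x=[2.7063] v=[-3.9457]
Step 23: x=[2.5129] v=[-3.8689]
Step 24: x=[2.3246] v=[-3.7670]
Step 25: x=[2.1426] v=[-3.6408]
Step 26: x=[1.9681] v=[-3.4910]
Step 27: x=[1.8022] v=[-3.3186]
Step 28: x=[1.6460] v=[-3.1248]
Step 29: x=[1.5005] v=[-2.9108]
Step 30: x=[1.3666] v=[-2.6779]
Step 31: x=[1.2452] v=[-2.4277]
Step 32: x=[1.1371] v=[-2.1618]
Step 33: x=[1.0430] v=[-1.8819]
Step 34: x=[0.9635] v=[-1.5898]
Step 35: x=[0.8991] v=[-1.2874]
Step 36: x=[0.8503] v=[-0.9767]
Step 37: x=[0.8173] v=[-0.6597]
Step 38: x=[0.8004] v=[-0.3384]
Step 39: x=[0.7997] v=[-0.0149]
Step 40: x=[0.8151] v=[0.3087]
First v>=0 after going negative at step 40, time=2.0000

Answer: 2.0000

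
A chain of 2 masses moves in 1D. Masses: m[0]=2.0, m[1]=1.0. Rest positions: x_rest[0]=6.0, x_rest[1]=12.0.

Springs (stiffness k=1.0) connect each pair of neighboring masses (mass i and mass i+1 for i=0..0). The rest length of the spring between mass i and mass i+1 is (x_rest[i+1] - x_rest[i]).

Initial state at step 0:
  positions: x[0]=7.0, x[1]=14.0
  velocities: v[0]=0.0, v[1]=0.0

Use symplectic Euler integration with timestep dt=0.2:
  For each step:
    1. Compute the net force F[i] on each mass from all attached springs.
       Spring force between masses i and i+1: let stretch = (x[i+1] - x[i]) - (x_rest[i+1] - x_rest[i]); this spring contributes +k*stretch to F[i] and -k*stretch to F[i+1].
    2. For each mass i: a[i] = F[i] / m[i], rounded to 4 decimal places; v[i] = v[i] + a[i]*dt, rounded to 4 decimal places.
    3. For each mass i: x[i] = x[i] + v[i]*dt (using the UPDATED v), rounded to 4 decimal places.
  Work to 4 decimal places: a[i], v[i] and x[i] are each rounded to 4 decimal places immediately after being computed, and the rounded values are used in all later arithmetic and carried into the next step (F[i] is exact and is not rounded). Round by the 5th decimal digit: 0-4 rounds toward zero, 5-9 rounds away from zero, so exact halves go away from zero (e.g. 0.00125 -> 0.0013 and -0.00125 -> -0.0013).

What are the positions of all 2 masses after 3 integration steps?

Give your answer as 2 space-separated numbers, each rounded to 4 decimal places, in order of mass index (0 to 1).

Answer: 7.1141 13.7719

Derivation:
Step 0: x=[7.0000 14.0000] v=[0.0000 0.0000]
Step 1: x=[7.0200 13.9600] v=[0.1000 -0.2000]
Step 2: x=[7.0588 13.8824] v=[0.1940 -0.3880]
Step 3: x=[7.1141 13.7719] v=[0.2764 -0.5527]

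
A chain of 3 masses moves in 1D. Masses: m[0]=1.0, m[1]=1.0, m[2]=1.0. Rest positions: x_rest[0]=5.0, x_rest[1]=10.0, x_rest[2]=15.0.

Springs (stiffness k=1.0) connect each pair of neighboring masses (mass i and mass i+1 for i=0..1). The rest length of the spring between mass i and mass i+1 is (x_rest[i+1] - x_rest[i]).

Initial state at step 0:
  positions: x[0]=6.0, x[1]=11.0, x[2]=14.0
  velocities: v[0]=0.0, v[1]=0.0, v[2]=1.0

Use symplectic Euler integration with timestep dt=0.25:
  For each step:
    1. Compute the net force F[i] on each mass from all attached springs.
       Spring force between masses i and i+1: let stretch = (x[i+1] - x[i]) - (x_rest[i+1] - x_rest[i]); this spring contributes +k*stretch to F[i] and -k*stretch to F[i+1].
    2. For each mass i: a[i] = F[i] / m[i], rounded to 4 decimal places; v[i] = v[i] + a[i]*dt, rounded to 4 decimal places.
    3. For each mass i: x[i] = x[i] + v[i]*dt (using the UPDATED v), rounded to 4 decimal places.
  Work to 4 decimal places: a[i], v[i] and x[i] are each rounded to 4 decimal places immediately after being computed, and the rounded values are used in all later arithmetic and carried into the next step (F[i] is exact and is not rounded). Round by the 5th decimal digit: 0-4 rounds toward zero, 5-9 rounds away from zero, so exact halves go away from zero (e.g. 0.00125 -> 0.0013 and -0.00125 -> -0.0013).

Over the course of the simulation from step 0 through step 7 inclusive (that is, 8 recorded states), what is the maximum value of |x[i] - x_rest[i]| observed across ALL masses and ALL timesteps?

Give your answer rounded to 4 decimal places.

Step 0: x=[6.0000 11.0000 14.0000] v=[0.0000 0.0000 1.0000]
Step 1: x=[6.0000 10.8750 14.3750] v=[0.0000 -0.5000 1.5000]
Step 2: x=[5.9922 10.6641 14.8438] v=[-0.0313 -0.8438 1.8750]
Step 3: x=[5.9639 10.4224 15.3638] v=[-0.1133 -0.9669 2.0801]
Step 4: x=[5.9017 10.2109 15.8875] v=[-0.2487 -0.8462 2.0948]
Step 5: x=[5.7964 10.0848 16.3689] v=[-0.4214 -0.5044 1.9257]
Step 6: x=[5.6466 10.0834 16.7701] v=[-0.5993 -0.0055 1.6047]
Step 7: x=[5.4616 10.2227 17.0659] v=[-0.7401 0.5570 1.1830]
Max displacement = 2.0659

Answer: 2.0659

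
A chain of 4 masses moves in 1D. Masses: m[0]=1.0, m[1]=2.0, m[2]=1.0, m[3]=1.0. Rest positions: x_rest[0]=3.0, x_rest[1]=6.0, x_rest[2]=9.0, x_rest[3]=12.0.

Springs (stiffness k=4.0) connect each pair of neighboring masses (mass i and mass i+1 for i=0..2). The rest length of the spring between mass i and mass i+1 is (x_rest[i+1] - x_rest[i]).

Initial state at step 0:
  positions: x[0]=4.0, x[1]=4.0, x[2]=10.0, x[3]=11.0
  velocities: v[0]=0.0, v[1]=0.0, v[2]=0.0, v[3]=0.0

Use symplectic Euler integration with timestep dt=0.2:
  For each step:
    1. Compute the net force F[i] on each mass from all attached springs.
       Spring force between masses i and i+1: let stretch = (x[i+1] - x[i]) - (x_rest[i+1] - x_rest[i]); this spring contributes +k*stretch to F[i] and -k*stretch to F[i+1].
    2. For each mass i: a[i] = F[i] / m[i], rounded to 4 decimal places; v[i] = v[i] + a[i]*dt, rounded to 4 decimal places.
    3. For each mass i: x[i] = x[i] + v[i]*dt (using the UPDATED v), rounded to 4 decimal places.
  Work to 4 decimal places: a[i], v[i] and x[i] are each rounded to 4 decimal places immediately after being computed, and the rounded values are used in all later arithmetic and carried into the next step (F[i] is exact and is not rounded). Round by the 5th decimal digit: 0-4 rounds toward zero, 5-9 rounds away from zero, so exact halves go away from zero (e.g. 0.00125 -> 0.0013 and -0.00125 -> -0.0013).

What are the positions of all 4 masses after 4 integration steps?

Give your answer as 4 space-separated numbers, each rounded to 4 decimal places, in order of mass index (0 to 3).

Answer: 1.1513 6.5836 6.5820 12.0995

Derivation:
Step 0: x=[4.0000 4.0000 10.0000 11.0000] v=[0.0000 0.0000 0.0000 0.0000]
Step 1: x=[3.5200 4.4800 9.2000 11.3200] v=[-2.4000 2.4000 -4.0000 1.6000]
Step 2: x=[2.7136 5.2608 7.9840 11.7808] v=[-4.0320 3.9040 -6.0800 2.3040]
Step 3: x=[1.8348 6.0557 6.9398 12.1141] v=[-4.3942 3.9744 -5.2211 1.6666]
Step 4: x=[1.1513 6.5836 6.5820 12.0995] v=[-3.4175 2.6397 -1.7889 -0.0728]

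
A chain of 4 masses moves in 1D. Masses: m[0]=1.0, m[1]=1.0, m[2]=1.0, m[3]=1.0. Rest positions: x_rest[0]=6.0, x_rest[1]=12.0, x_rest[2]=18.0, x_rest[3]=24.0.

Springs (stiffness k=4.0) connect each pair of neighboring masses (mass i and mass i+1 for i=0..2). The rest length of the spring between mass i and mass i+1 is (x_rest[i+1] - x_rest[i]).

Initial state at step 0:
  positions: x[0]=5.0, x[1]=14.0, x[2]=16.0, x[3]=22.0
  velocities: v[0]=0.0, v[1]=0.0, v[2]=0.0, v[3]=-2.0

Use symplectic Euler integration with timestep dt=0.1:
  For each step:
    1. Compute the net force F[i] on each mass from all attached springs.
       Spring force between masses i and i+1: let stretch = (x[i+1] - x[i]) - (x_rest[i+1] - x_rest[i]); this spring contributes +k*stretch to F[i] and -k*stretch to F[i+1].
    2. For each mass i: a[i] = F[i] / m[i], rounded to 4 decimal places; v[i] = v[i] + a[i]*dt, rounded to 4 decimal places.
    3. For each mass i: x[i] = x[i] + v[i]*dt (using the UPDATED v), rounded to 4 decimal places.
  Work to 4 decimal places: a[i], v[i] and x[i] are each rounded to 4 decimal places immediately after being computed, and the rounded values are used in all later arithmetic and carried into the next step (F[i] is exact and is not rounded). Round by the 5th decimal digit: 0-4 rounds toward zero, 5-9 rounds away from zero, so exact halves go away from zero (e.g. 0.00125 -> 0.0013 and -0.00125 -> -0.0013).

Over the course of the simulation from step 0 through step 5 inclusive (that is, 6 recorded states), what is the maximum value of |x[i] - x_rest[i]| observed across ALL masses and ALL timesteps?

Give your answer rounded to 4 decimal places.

Step 0: x=[5.0000 14.0000 16.0000 22.0000] v=[0.0000 0.0000 0.0000 -2.0000]
Step 1: x=[5.1200 13.7200 16.1600 21.8000] v=[1.2000 -2.8000 1.6000 -2.0000]
Step 2: x=[5.3440 13.1936 16.4480 21.6144] v=[2.2400 -5.2640 2.8800 -1.8560]
Step 3: x=[5.6420 12.4834 16.8125 21.4621] v=[2.9798 -7.1021 3.6448 -1.5226]
Step 4: x=[5.9736 11.6727 17.1898 21.3639] v=[3.3164 -8.1070 3.7730 -0.9824]
Step 5: x=[6.2932 10.8547 17.5134 21.3387] v=[3.1960 -8.1798 3.2358 -0.2520]
Max displacement = 2.6613

Answer: 2.6613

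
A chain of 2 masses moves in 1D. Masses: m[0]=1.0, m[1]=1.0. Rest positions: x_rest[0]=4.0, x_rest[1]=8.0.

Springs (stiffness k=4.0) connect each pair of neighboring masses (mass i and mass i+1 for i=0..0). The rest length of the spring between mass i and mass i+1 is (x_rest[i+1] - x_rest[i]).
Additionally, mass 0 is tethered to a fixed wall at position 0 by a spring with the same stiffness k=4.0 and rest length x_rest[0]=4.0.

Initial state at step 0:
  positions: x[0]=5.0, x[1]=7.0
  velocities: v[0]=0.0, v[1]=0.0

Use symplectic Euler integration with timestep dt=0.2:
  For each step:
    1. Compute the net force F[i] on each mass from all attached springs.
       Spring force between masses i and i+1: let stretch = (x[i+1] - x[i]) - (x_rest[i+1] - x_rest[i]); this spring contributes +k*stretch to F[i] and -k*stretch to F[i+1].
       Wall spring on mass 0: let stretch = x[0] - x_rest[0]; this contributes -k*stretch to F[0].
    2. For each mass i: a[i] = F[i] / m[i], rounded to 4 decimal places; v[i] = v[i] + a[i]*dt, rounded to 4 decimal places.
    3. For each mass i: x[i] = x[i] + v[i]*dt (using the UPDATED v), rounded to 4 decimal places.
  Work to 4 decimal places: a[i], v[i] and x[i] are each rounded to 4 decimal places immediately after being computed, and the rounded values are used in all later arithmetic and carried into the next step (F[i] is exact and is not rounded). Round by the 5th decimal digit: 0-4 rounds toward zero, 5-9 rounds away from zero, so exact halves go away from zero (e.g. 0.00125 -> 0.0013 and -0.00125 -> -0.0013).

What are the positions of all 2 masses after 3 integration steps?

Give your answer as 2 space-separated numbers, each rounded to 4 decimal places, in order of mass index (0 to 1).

Answer: 3.0580 8.3332

Derivation:
Step 0: x=[5.0000 7.0000] v=[0.0000 0.0000]
Step 1: x=[4.5200 7.3200] v=[-2.4000 1.6000]
Step 2: x=[3.7648 7.8320] v=[-3.7760 2.5600]
Step 3: x=[3.0580 8.3332] v=[-3.5341 2.5062]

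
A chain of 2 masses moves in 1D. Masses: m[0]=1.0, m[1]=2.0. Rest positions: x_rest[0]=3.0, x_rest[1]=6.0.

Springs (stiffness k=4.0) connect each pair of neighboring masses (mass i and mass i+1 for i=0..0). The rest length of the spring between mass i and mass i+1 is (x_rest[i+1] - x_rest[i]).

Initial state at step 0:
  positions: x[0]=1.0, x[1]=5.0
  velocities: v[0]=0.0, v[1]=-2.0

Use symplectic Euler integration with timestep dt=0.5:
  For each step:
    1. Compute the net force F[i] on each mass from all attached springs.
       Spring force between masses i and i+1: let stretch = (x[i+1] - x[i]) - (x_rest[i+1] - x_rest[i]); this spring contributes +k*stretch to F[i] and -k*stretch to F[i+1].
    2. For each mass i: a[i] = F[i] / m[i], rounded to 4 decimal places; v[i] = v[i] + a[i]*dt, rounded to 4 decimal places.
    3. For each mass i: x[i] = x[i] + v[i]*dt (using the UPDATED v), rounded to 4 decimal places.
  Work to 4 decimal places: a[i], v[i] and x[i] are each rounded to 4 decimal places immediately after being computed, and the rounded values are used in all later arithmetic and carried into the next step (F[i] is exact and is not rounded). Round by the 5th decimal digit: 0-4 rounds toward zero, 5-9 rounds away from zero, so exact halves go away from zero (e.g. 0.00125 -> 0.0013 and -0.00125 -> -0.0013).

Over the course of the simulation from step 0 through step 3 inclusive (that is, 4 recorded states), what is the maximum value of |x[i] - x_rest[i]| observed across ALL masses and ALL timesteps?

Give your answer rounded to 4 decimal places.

Step 0: x=[1.0000 5.0000] v=[0.0000 -2.0000]
Step 1: x=[2.0000 3.5000] v=[2.0000 -3.0000]
Step 2: x=[1.5000 2.7500] v=[-1.0000 -1.5000]
Step 3: x=[-0.7500 2.8750] v=[-4.5000 0.2500]
Max displacement = 3.7500

Answer: 3.7500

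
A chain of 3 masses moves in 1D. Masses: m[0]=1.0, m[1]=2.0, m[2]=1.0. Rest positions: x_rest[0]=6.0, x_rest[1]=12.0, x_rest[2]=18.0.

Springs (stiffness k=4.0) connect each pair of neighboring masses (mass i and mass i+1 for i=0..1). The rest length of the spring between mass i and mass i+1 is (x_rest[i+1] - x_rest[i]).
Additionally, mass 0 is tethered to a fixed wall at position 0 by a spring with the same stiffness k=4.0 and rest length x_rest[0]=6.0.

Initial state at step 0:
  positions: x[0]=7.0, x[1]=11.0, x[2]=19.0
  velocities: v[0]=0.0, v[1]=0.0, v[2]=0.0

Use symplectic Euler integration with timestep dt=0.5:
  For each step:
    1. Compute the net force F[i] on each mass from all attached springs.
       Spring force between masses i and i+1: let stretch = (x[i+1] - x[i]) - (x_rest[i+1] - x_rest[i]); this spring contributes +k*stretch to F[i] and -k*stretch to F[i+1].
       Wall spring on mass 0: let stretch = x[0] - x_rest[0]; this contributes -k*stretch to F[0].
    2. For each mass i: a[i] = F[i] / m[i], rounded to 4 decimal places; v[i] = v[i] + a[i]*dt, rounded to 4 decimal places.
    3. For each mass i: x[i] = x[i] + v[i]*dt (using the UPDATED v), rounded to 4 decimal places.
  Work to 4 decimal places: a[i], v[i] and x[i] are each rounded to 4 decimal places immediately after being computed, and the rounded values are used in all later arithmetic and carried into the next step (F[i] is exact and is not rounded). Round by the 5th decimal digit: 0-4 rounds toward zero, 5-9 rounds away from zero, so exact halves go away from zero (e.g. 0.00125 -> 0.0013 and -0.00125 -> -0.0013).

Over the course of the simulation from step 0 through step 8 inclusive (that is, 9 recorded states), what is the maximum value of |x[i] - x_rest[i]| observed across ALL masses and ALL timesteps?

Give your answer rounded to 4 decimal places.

Step 0: x=[7.0000 11.0000 19.0000] v=[0.0000 0.0000 0.0000]
Step 1: x=[4.0000 13.0000 17.0000] v=[-6.0000 4.0000 -4.0000]
Step 2: x=[6.0000 12.5000 17.0000] v=[4.0000 -1.0000 0.0000]
Step 3: x=[8.5000 11.0000 18.5000] v=[5.0000 -3.0000 3.0000]
Step 4: x=[5.0000 12.0000 18.5000] v=[-7.0000 2.0000 0.0000]
Step 5: x=[3.5000 12.7500 18.0000] v=[-3.0000 1.5000 -1.0000]
Step 6: x=[7.7500 11.5000 18.2500] v=[8.5000 -2.5000 0.5000]
Step 7: x=[8.0000 11.7500 17.7500] v=[0.5000 0.5000 -1.0000]
Step 8: x=[4.0000 13.1250 17.2500] v=[-8.0000 2.7500 -1.0000]
Max displacement = 2.5000

Answer: 2.5000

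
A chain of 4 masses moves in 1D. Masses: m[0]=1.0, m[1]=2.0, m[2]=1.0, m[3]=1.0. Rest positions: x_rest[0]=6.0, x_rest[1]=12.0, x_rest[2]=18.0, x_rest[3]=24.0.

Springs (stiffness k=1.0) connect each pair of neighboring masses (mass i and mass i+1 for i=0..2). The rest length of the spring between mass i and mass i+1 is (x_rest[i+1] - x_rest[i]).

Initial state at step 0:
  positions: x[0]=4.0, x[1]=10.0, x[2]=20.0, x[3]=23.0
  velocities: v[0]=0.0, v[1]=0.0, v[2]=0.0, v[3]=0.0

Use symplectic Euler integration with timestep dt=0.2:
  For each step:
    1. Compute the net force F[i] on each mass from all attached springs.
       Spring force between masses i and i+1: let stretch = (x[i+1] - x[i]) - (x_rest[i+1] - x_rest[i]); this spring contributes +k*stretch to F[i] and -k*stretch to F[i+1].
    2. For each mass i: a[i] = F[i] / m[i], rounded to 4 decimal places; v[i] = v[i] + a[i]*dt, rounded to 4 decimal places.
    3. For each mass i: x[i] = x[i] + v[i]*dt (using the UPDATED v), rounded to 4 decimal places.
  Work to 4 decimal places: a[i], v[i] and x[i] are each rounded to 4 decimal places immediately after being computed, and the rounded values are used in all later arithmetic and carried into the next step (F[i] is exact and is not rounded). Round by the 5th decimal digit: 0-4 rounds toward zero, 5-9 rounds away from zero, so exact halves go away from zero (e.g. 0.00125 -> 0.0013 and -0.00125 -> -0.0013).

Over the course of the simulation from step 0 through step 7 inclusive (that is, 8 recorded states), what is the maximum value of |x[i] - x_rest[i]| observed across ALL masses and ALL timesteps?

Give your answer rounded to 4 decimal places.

Answer: 2.6673

Derivation:
Step 0: x=[4.0000 10.0000 20.0000 23.0000] v=[0.0000 0.0000 0.0000 0.0000]
Step 1: x=[4.0000 10.0800 19.7200 23.1200] v=[0.0000 0.4000 -1.4000 0.6000]
Step 2: x=[4.0032 10.2312 19.1904 23.3440] v=[0.0160 0.7560 -2.6480 1.1200]
Step 3: x=[4.0155 10.4370 18.4686 23.6419] v=[0.0616 1.0291 -3.6091 1.4893]
Step 4: x=[4.0447 10.6750 17.6324 23.9728] v=[0.1459 1.1901 -4.1808 1.6546]
Step 5: x=[4.0991 10.9196 16.7716 24.2901] v=[0.2720 1.2228 -4.3042 1.5865]
Step 6: x=[4.1863 11.1448 15.9774 24.5467] v=[0.4361 1.1259 -3.9709 1.2828]
Step 7: x=[4.3119 11.3275 15.3327 24.7005] v=[0.6278 0.9133 -3.2236 0.7689]
Max displacement = 2.6673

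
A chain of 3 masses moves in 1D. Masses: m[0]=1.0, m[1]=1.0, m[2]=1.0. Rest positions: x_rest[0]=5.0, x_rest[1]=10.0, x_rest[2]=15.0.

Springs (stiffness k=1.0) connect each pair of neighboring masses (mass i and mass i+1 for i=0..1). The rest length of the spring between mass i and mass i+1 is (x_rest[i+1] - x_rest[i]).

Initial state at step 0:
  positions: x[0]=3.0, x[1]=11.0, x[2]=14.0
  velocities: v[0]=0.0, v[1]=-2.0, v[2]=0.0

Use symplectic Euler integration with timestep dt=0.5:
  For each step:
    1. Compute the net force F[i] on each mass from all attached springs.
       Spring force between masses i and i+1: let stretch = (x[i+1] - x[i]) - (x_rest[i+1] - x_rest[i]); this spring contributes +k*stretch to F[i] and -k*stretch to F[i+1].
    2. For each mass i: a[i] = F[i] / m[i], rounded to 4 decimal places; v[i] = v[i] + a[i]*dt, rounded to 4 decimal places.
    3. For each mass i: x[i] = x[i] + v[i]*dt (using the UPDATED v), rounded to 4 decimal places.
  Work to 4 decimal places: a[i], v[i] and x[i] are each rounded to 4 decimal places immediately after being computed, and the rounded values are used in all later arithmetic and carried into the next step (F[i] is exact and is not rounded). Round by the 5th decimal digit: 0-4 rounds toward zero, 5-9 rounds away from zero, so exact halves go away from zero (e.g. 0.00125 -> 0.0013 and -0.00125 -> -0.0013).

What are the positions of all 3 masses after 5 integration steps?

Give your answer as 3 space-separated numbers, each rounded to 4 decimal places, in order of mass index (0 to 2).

Step 0: x=[3.0000 11.0000 14.0000] v=[0.0000 -2.0000 0.0000]
Step 1: x=[3.7500 8.7500 14.5000] v=[1.5000 -4.5000 1.0000]
Step 2: x=[4.5000 6.6875 14.8125] v=[1.5000 -4.1250 0.6250]
Step 3: x=[4.5469 6.1094 14.3438] v=[0.0938 -1.1563 -0.9375]
Step 4: x=[3.7344 7.1993 13.0665] v=[-1.6250 2.1797 -2.5547]
Step 5: x=[2.5381 8.8898 11.5724] v=[-2.3926 3.3809 -2.9883]

Answer: 2.5381 8.8898 11.5724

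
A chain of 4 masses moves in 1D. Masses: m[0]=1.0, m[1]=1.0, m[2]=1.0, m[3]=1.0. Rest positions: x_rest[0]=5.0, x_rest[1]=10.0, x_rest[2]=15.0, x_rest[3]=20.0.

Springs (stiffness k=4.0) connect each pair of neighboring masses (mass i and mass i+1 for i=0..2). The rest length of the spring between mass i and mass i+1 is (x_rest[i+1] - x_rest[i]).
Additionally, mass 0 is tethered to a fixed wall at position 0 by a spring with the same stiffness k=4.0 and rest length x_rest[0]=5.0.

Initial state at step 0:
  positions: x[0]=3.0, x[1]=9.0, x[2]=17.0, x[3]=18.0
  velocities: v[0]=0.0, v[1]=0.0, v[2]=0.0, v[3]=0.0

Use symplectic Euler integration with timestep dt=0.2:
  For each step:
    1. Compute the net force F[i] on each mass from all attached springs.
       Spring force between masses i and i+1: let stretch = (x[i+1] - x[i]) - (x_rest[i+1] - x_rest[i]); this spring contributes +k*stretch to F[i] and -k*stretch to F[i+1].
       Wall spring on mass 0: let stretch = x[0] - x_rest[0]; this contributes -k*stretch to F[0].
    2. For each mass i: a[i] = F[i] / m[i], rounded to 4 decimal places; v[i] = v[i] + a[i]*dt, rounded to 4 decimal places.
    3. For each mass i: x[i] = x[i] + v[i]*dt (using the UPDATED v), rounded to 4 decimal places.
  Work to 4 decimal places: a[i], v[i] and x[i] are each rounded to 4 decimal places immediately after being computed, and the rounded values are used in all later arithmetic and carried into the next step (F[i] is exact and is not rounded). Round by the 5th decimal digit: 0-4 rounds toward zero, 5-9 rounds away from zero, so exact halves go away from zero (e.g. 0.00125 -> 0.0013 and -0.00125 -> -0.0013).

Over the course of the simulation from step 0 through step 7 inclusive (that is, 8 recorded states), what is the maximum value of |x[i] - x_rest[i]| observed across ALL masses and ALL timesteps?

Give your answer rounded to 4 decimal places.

Answer: 3.0930

Derivation:
Step 0: x=[3.0000 9.0000 17.0000 18.0000] v=[0.0000 0.0000 0.0000 0.0000]
Step 1: x=[3.4800 9.3200 15.8800 18.6400] v=[2.4000 1.6000 -5.6000 3.2000]
Step 2: x=[4.3376 9.7552 14.1520 19.6384] v=[4.2880 2.1760 -8.6400 4.9920]
Step 3: x=[5.3680 10.0271 12.5983 20.5590] v=[5.1520 1.3594 -7.7683 4.6029]
Step 4: x=[6.2850 9.9649 11.9070 21.0059] v=[4.5849 -0.3109 -3.4567 2.2343]
Step 5: x=[6.7852 9.6247 12.3607 20.7969] v=[2.5008 -1.7011 2.2687 -1.0448]
Step 6: x=[6.6540 9.2679 13.7265 20.0381] v=[-0.6558 -1.7839 6.8289 -3.7938]
Step 7: x=[5.8764 9.2063 15.3888 19.0695] v=[-3.8879 -0.3081 8.3113 -4.8431]
Max displacement = 3.0930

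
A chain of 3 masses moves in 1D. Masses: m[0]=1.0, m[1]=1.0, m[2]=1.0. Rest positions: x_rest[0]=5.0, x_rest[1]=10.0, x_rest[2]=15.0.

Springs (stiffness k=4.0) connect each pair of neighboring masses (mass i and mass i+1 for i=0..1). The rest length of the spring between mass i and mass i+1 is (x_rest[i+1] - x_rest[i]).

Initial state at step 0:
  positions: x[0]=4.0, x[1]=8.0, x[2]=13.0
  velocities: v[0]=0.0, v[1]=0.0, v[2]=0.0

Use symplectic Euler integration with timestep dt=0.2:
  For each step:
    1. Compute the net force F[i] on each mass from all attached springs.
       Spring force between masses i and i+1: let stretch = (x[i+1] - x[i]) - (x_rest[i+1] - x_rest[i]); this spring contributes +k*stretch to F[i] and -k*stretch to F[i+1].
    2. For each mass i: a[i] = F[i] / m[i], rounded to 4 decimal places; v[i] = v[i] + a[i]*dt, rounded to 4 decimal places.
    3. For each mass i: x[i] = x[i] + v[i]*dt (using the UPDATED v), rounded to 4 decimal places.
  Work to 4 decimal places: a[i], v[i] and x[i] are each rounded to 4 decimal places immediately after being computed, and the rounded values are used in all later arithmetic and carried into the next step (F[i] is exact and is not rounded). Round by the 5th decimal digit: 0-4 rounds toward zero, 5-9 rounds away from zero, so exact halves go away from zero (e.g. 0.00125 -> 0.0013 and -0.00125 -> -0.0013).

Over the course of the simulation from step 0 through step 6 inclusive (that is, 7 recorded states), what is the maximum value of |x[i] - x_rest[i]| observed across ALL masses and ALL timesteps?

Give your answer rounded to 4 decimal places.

Step 0: x=[4.0000 8.0000 13.0000] v=[0.0000 0.0000 0.0000]
Step 1: x=[3.8400 8.1600 13.0000] v=[-0.8000 0.8000 0.0000]
Step 2: x=[3.5712 8.4032 13.0256] v=[-1.3440 1.2160 0.1280]
Step 3: x=[3.2755 8.6129 13.1116] v=[-1.4784 1.0483 0.4301]
Step 4: x=[3.0338 8.6884 13.2778] v=[-1.2085 0.3773 0.8311]
Step 5: x=[2.8968 8.5934 13.5097] v=[-0.6848 -0.4749 1.1596]
Step 6: x=[2.8713 8.3736 13.7550] v=[-0.1275 -1.0991 1.2266]
Max displacement = 2.1287

Answer: 2.1287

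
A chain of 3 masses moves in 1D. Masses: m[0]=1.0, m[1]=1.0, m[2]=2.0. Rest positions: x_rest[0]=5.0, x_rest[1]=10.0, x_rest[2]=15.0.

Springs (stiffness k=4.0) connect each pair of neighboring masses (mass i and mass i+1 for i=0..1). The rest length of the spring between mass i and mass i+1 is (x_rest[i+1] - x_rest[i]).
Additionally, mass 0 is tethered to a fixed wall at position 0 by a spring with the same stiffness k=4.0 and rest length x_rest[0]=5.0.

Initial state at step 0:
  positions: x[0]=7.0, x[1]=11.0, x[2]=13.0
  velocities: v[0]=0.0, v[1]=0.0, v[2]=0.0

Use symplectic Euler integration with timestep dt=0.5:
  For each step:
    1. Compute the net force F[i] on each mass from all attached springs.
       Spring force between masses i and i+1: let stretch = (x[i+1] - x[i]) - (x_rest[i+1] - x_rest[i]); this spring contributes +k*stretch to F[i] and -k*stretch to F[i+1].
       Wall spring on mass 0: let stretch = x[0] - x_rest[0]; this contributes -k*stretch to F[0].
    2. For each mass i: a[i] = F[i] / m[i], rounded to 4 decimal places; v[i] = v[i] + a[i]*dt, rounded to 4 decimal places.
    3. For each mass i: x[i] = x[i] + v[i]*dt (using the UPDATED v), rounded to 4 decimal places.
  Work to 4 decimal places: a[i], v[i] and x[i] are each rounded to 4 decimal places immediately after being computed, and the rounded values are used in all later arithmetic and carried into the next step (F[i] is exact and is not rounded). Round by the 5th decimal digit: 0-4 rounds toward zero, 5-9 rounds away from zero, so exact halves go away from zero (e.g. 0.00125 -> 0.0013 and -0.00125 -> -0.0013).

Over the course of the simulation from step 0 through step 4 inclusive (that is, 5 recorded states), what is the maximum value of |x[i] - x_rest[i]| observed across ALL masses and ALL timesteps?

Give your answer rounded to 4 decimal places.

Step 0: x=[7.0000 11.0000 13.0000] v=[0.0000 0.0000 0.0000]
Step 1: x=[4.0000 9.0000 14.5000] v=[-6.0000 -4.0000 3.0000]
Step 2: x=[2.0000 7.5000 15.7500] v=[-4.0000 -3.0000 2.5000]
Step 3: x=[3.5000 8.7500 15.3750] v=[3.0000 2.5000 -0.7500]
Step 4: x=[6.7500 11.3750 14.1875] v=[6.5000 5.2500 -2.3750]
Max displacement = 3.0000

Answer: 3.0000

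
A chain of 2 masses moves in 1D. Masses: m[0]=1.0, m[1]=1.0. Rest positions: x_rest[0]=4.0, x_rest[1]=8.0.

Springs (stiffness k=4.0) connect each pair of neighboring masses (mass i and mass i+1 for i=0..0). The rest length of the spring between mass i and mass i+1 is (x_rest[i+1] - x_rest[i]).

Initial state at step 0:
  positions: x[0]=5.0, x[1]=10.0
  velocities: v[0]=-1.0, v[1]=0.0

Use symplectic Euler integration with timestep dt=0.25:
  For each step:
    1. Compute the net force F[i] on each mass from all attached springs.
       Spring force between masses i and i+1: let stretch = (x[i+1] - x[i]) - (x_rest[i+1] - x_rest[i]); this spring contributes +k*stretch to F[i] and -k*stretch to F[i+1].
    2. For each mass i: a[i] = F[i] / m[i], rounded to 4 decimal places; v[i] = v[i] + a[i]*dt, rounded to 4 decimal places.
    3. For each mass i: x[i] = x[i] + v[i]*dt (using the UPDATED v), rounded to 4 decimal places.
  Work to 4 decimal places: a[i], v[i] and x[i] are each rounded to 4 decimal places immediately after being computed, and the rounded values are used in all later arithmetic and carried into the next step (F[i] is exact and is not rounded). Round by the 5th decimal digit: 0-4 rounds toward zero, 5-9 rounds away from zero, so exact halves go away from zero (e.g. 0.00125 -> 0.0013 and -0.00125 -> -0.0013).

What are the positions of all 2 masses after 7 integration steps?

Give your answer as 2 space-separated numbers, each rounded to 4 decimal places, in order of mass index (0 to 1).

Step 0: x=[5.0000 10.0000] v=[-1.0000 0.0000]
Step 1: x=[5.0000 9.7500] v=[0.0000 -1.0000]
Step 2: x=[5.1875 9.3125] v=[0.7500 -1.7500]
Step 3: x=[5.4063 8.8438] v=[0.8750 -1.8750]
Step 4: x=[5.4844 8.5157] v=[0.3125 -1.3125]
Step 5: x=[5.3204 8.4298] v=[-0.6562 -0.3438]
Step 6: x=[4.9337 8.5665] v=[-1.5468 0.5468]
Step 7: x=[4.4552 8.7950] v=[-1.9140 0.9140]

Answer: 4.4552 8.7950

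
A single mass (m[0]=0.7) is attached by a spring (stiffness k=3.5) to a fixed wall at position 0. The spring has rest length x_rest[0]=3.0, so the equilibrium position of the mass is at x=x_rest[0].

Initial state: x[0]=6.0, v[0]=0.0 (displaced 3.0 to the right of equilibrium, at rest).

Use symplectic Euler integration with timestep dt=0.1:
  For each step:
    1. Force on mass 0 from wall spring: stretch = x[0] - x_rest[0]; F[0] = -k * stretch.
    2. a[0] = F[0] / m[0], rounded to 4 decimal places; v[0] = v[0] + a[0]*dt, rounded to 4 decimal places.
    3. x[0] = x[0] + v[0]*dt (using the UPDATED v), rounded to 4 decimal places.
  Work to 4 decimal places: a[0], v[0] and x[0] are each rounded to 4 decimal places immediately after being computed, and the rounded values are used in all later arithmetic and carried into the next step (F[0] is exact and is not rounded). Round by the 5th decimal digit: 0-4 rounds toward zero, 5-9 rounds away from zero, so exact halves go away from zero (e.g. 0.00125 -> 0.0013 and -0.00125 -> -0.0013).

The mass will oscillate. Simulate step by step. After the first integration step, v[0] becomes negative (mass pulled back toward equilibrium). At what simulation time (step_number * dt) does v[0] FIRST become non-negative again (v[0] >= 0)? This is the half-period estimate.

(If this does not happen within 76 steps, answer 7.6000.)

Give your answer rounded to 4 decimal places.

Step 0: x=[6.0000] v=[0.0000]
Step 1: x=[5.8500] v=[-1.5000]
Step 2: x=[5.5575] v=[-2.9250]
Step 3: x=[5.1371] v=[-4.2038]
Step 4: x=[4.6099] v=[-5.2724]
Step 5: x=[4.0022] v=[-6.0774]
Step 6: x=[3.3444] v=[-6.5785]
Step 7: x=[2.6693] v=[-6.7507]
Step 8: x=[2.0108] v=[-6.5854]
Step 9: x=[1.4017] v=[-6.0908]
Step 10: x=[0.8725] v=[-5.2917]
Step 11: x=[0.4497] v=[-4.2280]
Step 12: x=[0.1544] v=[-2.9529]
Step 13: x=[0.0014] v=[-1.5301]
Step 14: x=[-0.0017] v=[-0.0308]
Step 15: x=[0.1453] v=[1.4701]
First v>=0 after going negative at step 15, time=1.5000

Answer: 1.5000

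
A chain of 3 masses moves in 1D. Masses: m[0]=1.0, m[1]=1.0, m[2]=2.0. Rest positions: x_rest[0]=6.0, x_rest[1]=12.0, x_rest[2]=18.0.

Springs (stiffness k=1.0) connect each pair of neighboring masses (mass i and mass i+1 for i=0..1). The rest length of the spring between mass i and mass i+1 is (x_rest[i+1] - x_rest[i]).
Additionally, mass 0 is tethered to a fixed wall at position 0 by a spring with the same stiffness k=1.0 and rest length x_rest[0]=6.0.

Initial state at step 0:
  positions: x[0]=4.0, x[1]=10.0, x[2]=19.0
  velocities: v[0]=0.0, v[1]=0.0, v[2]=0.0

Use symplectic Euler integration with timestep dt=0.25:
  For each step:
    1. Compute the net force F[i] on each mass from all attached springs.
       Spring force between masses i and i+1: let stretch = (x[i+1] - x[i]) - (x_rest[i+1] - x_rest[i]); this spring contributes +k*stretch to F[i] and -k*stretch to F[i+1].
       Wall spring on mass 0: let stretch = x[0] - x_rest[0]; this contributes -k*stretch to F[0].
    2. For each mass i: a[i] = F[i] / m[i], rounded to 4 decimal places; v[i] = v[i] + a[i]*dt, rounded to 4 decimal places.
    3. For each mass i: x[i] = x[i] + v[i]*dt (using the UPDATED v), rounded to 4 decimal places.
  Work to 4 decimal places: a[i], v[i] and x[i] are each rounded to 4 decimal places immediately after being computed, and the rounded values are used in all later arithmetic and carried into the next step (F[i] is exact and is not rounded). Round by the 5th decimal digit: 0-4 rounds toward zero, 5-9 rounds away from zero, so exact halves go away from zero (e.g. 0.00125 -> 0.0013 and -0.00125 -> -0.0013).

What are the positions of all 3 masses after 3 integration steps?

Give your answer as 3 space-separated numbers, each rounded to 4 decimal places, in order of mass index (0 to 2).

Step 0: x=[4.0000 10.0000 19.0000] v=[0.0000 0.0000 0.0000]
Step 1: x=[4.1250 10.1875 18.9063] v=[0.5000 0.7500 -0.3750]
Step 2: x=[4.3711 10.5410 18.7276] v=[0.9844 1.4141 -0.7149]
Step 3: x=[4.7296 11.0206 18.4806] v=[1.4341 1.9183 -0.9882]

Answer: 4.7296 11.0206 18.4806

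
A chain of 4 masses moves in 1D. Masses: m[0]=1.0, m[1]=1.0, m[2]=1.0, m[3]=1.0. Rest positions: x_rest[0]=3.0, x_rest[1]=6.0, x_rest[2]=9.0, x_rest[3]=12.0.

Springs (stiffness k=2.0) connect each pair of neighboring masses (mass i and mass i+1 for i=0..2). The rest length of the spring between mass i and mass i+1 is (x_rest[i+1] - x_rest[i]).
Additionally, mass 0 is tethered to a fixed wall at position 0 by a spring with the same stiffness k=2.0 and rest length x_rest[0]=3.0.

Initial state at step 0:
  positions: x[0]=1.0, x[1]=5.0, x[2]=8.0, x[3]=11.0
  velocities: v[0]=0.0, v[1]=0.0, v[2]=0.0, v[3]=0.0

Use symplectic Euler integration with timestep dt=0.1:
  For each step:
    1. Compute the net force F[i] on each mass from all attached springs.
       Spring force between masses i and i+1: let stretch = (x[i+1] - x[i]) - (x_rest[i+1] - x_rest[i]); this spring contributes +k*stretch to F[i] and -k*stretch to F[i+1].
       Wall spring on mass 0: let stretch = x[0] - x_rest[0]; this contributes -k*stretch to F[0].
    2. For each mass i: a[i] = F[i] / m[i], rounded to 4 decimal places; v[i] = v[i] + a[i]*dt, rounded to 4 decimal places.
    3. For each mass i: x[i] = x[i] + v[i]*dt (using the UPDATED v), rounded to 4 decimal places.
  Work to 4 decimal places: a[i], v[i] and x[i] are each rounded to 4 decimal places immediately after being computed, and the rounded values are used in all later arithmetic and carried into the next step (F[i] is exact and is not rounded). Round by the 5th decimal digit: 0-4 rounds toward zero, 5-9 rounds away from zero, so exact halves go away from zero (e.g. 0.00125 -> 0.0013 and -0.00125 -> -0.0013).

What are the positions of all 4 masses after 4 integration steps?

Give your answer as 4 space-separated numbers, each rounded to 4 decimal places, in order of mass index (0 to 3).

Answer: 1.5591 4.8291 7.9944 11.0000

Derivation:
Step 0: x=[1.0000 5.0000 8.0000 11.0000] v=[0.0000 0.0000 0.0000 0.0000]
Step 1: x=[1.0600 4.9800 8.0000 11.0000] v=[0.6000 -0.2000 0.0000 0.0000]
Step 2: x=[1.1772 4.9420 7.9996 11.0000] v=[1.1720 -0.3800 -0.0040 0.0000]
Step 3: x=[1.3462 4.8899 7.9981 11.0000] v=[1.6895 -0.5214 -0.0154 -0.0001]
Step 4: x=[1.5591 4.8291 7.9944 11.0000] v=[2.1290 -0.6085 -0.0367 -0.0005]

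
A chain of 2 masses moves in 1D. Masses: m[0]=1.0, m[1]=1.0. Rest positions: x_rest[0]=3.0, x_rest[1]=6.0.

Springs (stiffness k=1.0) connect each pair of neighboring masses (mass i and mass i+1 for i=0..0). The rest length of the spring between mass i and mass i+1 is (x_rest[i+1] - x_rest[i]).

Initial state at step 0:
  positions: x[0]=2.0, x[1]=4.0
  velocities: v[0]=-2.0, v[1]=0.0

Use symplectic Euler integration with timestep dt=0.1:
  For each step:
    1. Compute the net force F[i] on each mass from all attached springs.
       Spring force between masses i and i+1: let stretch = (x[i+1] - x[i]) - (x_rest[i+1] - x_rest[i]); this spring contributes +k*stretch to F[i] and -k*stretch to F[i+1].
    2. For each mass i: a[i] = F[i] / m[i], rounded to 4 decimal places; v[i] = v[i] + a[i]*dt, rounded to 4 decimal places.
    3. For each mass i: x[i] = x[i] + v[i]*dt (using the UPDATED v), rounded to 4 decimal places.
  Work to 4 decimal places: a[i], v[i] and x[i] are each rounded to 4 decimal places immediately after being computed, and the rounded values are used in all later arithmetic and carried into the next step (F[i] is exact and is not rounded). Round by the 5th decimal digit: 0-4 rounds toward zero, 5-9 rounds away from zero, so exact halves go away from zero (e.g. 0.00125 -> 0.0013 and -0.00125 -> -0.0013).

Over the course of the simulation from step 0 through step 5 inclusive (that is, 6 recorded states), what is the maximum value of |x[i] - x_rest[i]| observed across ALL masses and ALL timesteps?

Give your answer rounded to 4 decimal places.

Step 0: x=[2.0000 4.0000] v=[-2.0000 0.0000]
Step 1: x=[1.7900 4.0100] v=[-2.1000 0.1000]
Step 2: x=[1.5722 4.0278] v=[-2.1780 0.1780]
Step 3: x=[1.3490 4.0510] v=[-2.2324 0.2324]
Step 4: x=[1.1228 4.0772] v=[-2.2622 0.2622]
Step 5: x=[0.8961 4.1039] v=[-2.2668 0.2668]
Max displacement = 2.1039

Answer: 2.1039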